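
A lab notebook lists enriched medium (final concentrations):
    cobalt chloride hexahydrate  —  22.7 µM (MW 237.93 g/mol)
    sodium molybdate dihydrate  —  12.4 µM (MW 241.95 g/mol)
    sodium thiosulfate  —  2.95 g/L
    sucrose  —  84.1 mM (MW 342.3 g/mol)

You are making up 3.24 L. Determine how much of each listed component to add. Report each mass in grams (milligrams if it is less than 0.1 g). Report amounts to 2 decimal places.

Working volume: 3.24 L.
cobalt chloride hexahydrate: 22.7 µmol/L × 237.93 g/mol × 3.24 L ÷ 1000 = 17.50 mg
sodium molybdate dihydrate: 12.4 µmol/L × 241.95 g/mol × 3.24 L ÷ 1000 = 9.72 mg
sodium thiosulfate: 2.95 g/L × 3.24 L = 9.56 g
sucrose: 84.1 mmol/L × 342.3 g/mol × 3.24 L ÷ 1000 = 93.27 g

cobalt chloride hexahydrate 17.50 mg; sodium molybdate dihydrate 9.72 mg; sodium thiosulfate 9.56 g; sucrose 93.27 g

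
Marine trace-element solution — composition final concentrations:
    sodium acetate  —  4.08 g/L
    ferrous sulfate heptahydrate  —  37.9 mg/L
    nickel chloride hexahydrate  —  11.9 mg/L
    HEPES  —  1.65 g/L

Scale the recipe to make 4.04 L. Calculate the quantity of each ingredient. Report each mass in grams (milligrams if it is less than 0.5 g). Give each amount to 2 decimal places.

Working volume: 4.04 L.
sodium acetate: 4.08 g/L × 4.04 L = 16.48 g
ferrous sulfate heptahydrate: 37.9 mg/L × 4.04 L = 153.12 mg
nickel chloride hexahydrate: 11.9 mg/L × 4.04 L = 48.08 mg
HEPES: 1.65 g/L × 4.04 L = 6.67 g

sodium acetate 16.48 g; ferrous sulfate heptahydrate 153.12 mg; nickel chloride hexahydrate 48.08 mg; HEPES 6.67 g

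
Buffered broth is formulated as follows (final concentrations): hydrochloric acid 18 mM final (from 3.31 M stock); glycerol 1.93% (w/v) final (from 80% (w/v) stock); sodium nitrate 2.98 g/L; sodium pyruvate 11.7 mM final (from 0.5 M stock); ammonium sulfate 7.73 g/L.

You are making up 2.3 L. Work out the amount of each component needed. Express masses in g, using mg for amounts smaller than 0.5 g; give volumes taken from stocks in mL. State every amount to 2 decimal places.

Scale factor relative to 1 L: 2.3.
hydrochloric acid: dilute stock: 18 mM × 2300 mL ÷ 3310 mM = 12.51 mL
glycerol: V = C2·V2/C1 = 1.93% ÷ 80% × 2300 mL = 55.49 mL
sodium nitrate: 2.98 g/L × 2.3 L = 6.85 g
sodium pyruvate: dilute stock: 11.7 mM × 2300 mL ÷ 500 mM = 53.82 mL
ammonium sulfate: 7.73 g/L × 2.3 L = 17.78 g

hydrochloric acid 12.51 mL; glycerol 55.49 mL; sodium nitrate 6.85 g; sodium pyruvate 53.82 mL; ammonium sulfate 17.78 g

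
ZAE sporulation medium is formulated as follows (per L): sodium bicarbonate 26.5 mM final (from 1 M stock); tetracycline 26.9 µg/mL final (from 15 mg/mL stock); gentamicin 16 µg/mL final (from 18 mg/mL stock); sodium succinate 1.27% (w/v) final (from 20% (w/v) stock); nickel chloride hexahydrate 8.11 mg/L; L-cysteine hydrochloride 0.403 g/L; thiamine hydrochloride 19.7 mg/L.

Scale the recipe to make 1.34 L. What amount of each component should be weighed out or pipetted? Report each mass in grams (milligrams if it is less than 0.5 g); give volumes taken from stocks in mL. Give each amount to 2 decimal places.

sodium bicarbonate 35.51 mL; tetracycline 2.40 mL; gentamicin 1.19 mL; sodium succinate 85.09 mL; nickel chloride hexahydrate 10.87 mg; L-cysteine hydrochloride 0.54 g; thiamine hydrochloride 26.40 mg

Scale factor relative to 1 L: 1.34.
sodium bicarbonate: C1V1 = C2V2 → 26.5 mM × 1340 mL ÷ 1000 mM = 35.51 mL
tetracycline: C1V1 = C2V2 → 26.9 µg/mL × 1340 mL ÷ 15000 µg/mL = 2.40 mL
gentamicin: V = C2·V2/C1 = 16 µg/mL × 1340 mL ÷ 18000 µg/mL = 1.19 mL
sodium succinate: C1V1 = C2V2 → 1.27% ÷ 20% × 1340 mL = 85.09 mL
nickel chloride hexahydrate: 8.11 mg/L × 1.34 L = 10.87 mg
L-cysteine hydrochloride: 0.403 g/L × 1.34 L = 0.54 g
thiamine hydrochloride: 19.7 mg/L × 1.34 L = 26.40 mg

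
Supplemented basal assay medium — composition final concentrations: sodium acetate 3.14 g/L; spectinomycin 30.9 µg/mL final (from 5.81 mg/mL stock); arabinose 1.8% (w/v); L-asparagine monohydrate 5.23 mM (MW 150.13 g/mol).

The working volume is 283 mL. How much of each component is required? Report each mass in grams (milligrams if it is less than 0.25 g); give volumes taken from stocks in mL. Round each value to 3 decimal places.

Target volume = 283 mL = 0.283 L.
sodium acetate: 3.14 g/L × 0.283 L = 0.889 g
spectinomycin: C1V1 = C2V2 → 30.9 µg/mL × 283 mL ÷ 5810 µg/mL = 1.505 mL
arabinose: 1.8 g per 100 mL × 283 mL ÷ 100 = 5.094 g
L-asparagine monohydrate: 5.23 mmol/L × 150.13 mg/mmol × 0.283 L = 222.206 mg

sodium acetate 0.889 g; spectinomycin 1.505 mL; arabinose 5.094 g; L-asparagine monohydrate 222.206 mg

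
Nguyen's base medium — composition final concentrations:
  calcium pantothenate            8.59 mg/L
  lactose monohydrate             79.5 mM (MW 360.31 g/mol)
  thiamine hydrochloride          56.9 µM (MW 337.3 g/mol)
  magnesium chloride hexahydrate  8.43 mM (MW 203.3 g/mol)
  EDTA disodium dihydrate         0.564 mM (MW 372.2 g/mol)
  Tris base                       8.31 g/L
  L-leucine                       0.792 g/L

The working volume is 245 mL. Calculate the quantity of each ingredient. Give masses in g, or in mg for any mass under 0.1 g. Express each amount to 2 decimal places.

Scale factor relative to 1 L: 0.245.
calcium pantothenate: 8.59 mg/L × 0.245 L = 2.10 mg
lactose monohydrate: 79.5 mmol/L × 360.31 g/mol × 0.245 L ÷ 1000 = 7.02 g
thiamine hydrochloride: 56.9 µmol/L × 337.3 g/mol × 0.245 L ÷ 1000 = 4.70 mg
magnesium chloride hexahydrate: 8.43 mmol/L × 203.3 g/mol × 0.245 L ÷ 1000 = 0.42 g
EDTA disodium dihydrate: 0.564 mmol/L × 372.2 mg/mmol × 0.245 L = 51.43 mg
Tris base: 8.31 g/L × 0.245 L = 2.04 g
L-leucine: 0.792 g/L × 0.245 L = 0.19 g

calcium pantothenate 2.10 mg; lactose monohydrate 7.02 g; thiamine hydrochloride 4.70 mg; magnesium chloride hexahydrate 0.42 g; EDTA disodium dihydrate 51.43 mg; Tris base 2.04 g; L-leucine 0.19 g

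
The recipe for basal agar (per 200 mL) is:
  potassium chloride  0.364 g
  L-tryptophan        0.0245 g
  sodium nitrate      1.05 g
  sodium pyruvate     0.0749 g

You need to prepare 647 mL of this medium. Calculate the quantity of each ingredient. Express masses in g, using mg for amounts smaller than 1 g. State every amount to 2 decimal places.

potassium chloride 1.18 g; L-tryptophan 79.26 mg; sodium nitrate 3.40 g; sodium pyruvate 242.30 mg

Ratio of target to recipe volume: 647 / 200 = 3.235.
potassium chloride: 0.364 g × (647 mL / 200 mL) = 1.18 g
L-tryptophan: 0.0245 g × (647 mL / 200 mL) = 0.0792575 g = 79.26 mg
sodium nitrate: 1.05 g × (647 mL / 200 mL) = 3.40 g
sodium pyruvate: 0.0749 g × (647 mL / 200 mL) = 0.242301 g = 242.30 mg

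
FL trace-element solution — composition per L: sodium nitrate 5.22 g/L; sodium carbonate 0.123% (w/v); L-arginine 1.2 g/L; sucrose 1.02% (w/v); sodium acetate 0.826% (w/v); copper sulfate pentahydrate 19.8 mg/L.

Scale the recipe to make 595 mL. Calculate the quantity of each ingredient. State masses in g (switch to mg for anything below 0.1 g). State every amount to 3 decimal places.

Target volume = 595 mL = 0.595 L.
sodium nitrate: 5.22 g/L × 0.595 L = 3.106 g
sodium carbonate: 0.123 g per 100 mL × 595 mL ÷ 100 = 0.732 g
L-arginine: 1.2 g/L × 0.595 L = 0.714 g
sucrose: 1.02 g per 100 mL × 595 mL ÷ 100 = 6.069 g
sodium acetate: 0.826% w/v = 8.26 g/L → 8.26 × 0.595 L = 4.915 g
copper sulfate pentahydrate: 19.8 mg/L × 0.595 L = 11.781 mg

sodium nitrate 3.106 g; sodium carbonate 0.732 g; L-arginine 0.714 g; sucrose 6.069 g; sodium acetate 4.915 g; copper sulfate pentahydrate 11.781 mg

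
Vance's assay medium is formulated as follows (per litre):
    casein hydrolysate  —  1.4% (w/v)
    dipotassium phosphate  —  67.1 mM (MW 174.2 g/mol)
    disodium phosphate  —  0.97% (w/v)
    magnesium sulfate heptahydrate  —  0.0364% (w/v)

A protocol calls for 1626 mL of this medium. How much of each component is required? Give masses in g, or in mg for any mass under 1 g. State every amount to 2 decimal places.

Working volume: 1626 mL = 1.626 L.
casein hydrolysate: 1.4 g per 100 mL × 1626 mL ÷ 100 = 22.76 g
dipotassium phosphate: 67.1 mmol/L × 174.2 g/mol × 1.626 L ÷ 1000 = 19.01 g
disodium phosphate: 0.97% w/v = 9.7 g/L → 9.7 × 1.626 L = 15.77 g
magnesium sulfate heptahydrate: 0.0364% w/v = 0.364 g/L → 0.364 × 1.626 L = 0.591864 g = 591.86 mg

casein hydrolysate 22.76 g; dipotassium phosphate 19.01 g; disodium phosphate 15.77 g; magnesium sulfate heptahydrate 591.86 mg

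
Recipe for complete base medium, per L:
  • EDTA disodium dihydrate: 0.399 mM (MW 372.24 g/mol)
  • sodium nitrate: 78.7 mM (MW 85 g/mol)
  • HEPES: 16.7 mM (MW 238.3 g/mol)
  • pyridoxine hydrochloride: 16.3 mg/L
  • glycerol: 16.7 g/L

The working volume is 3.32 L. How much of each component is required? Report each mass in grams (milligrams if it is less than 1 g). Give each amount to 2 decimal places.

Scale factor relative to 1 L: 3.32.
EDTA disodium dihydrate: 0.399 mmol/L × 372.24 mg/mmol × 3.32 L = 493.10 mg
sodium nitrate: 78.7 mmol/L × 85 g/mol × 3.32 L ÷ 1000 = 22.21 g
HEPES: 16.7 mmol/L × 238.3 g/mol × 3.32 L ÷ 1000 = 13.21 g
pyridoxine hydrochloride: 16.3 mg/L × 3.32 L = 54.12 mg
glycerol: 16.7 g/L × 3.32 L = 55.44 g

EDTA disodium dihydrate 493.10 mg; sodium nitrate 22.21 g; HEPES 13.21 g; pyridoxine hydrochloride 54.12 mg; glycerol 55.44 g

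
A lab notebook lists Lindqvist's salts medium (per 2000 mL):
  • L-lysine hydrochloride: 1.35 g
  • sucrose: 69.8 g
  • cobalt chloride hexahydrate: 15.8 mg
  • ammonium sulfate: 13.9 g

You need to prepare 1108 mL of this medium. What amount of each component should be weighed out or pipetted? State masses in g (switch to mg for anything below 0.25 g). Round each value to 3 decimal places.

Scale factor = 1108 mL / 2000 mL = 0.554.
L-lysine hydrochloride: 1.35 g × (1108 mL / 2000 mL) = 0.748 g
sucrose: 69.8 g × (1108 mL / 2000 mL) = 38.669 g
cobalt chloride hexahydrate: 15.8 mg × (1108 mL / 2000 mL) = 8.753 mg
ammonium sulfate: 13.9 g × (1108 mL / 2000 mL) = 7.701 g

L-lysine hydrochloride 0.748 g; sucrose 38.669 g; cobalt chloride hexahydrate 8.753 mg; ammonium sulfate 7.701 g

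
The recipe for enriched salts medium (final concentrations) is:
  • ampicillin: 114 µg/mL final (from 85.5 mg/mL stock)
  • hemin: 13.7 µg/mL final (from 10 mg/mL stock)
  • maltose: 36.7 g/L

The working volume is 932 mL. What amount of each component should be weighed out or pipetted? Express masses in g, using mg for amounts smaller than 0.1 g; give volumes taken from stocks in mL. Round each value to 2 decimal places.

ampicillin 1.24 mL; hemin 1.28 mL; maltose 34.20 g

Working volume: 932 mL = 0.932 L.
ampicillin: V = C2·V2/C1 = 114 µg/mL × 932 mL ÷ 85500 µg/mL = 1.24 mL
hemin: V = C2·V2/C1 = 13.7 µg/mL × 932 mL ÷ 10000 µg/mL = 1.28 mL
maltose: 36.7 g/L × 0.932 L = 34.20 g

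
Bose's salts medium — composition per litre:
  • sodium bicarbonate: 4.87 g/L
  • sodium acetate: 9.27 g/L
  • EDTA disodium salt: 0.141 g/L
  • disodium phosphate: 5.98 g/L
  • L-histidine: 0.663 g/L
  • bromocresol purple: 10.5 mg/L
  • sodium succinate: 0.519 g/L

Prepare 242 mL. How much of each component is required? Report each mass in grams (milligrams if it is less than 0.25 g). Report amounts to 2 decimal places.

sodium bicarbonate 1.18 g; sodium acetate 2.24 g; EDTA disodium salt 34.12 mg; disodium phosphate 1.45 g; L-histidine 160.45 mg; bromocresol purple 2.54 mg; sodium succinate 125.60 mg

Target volume = 242 mL = 0.242 L.
sodium bicarbonate: 4.87 g/L × 0.242 L = 1.18 g
sodium acetate: 9.27 g/L × 0.242 L = 2.24 g
EDTA disodium salt: 0.141 g/L × 0.242 L = 0.034122 g = 34.12 mg
disodium phosphate: 5.98 g/L × 0.242 L = 1.45 g
L-histidine: 0.663 g/L × 0.242 L = 0.160446 g = 160.45 mg
bromocresol purple: 10.5 mg/L × 0.242 L = 2.54 mg
sodium succinate: 0.519 g/L × 0.242 L = 0.125598 g = 125.60 mg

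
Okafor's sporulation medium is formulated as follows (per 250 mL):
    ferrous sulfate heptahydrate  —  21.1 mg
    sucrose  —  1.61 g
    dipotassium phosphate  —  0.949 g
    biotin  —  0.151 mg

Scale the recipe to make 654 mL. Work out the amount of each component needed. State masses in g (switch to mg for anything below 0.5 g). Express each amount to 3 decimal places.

ferrous sulfate heptahydrate 55.198 mg; sucrose 4.212 g; dipotassium phosphate 2.483 g; biotin 0.395 mg

Scale factor = 654 mL / 250 mL = 2.616.
ferrous sulfate heptahydrate: 21.1 mg × (654 mL / 250 mL) = 55.198 mg
sucrose: 1.61 g × (654 mL / 250 mL) = 4.212 g
dipotassium phosphate: 0.949 g × (654 mL / 250 mL) = 2.483 g
biotin: 0.151 mg × (654 mL / 250 mL) = 0.395 mg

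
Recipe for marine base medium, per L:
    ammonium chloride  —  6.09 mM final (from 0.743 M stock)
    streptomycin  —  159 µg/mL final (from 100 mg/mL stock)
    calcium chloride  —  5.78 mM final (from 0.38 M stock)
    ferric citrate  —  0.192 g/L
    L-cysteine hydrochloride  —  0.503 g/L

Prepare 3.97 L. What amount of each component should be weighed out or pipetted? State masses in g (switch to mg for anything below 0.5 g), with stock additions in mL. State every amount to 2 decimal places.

Working volume: 3.97 L.
ammonium chloride: C1V1 = C2V2 → 6.09 mM × 3970 mL ÷ 743 mM = 32.54 mL
streptomycin: dilute stock: 159 µg/mL × 3970 mL ÷ 100000 µg/mL = 6.31 mL
calcium chloride: V = C2·V2/C1 = 5.78 mM × 3970 mL ÷ 380 mM = 60.39 mL
ferric citrate: 0.192 g/L × 3.97 L = 0.76 g
L-cysteine hydrochloride: 0.503 g/L × 3.97 L = 2.00 g

ammonium chloride 32.54 mL; streptomycin 6.31 mL; calcium chloride 60.39 mL; ferric citrate 0.76 g; L-cysteine hydrochloride 2.00 g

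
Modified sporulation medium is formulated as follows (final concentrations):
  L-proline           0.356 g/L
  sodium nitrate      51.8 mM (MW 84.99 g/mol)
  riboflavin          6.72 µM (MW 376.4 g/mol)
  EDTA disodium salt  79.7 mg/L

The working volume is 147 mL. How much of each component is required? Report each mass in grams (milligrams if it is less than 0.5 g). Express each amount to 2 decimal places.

L-proline 52.33 mg; sodium nitrate 0.65 g; riboflavin 0.37 mg; EDTA disodium salt 11.72 mg

Scale factor relative to 1 L: 0.147.
L-proline: 0.356 g/L × 0.147 L = 0.052332 g = 52.33 mg
sodium nitrate: 51.8 mmol/L × 84.99 g/mol × 0.147 L ÷ 1000 = 0.65 g
riboflavin: 6.72 µmol/L × 376.4 g/mol × 0.147 L ÷ 1000 = 0.37 mg
EDTA disodium salt: 79.7 mg/L × 0.147 L = 11.72 mg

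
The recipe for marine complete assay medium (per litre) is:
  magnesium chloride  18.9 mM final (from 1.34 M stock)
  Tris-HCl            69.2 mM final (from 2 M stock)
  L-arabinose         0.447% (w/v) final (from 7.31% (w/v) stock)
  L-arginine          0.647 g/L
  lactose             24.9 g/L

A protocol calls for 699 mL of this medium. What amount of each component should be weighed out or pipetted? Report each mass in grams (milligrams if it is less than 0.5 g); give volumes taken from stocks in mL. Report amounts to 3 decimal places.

Working volume: 699 mL = 0.699 L.
magnesium chloride: dilute stock: 18.9 mM × 699 mL ÷ 1340 mM = 9.859 mL
Tris-HCl: C1V1 = C2V2 → 69.2 mM × 699 mL ÷ 2000 mM = 24.185 mL
L-arabinose: C1V1 = C2V2 → 0.447% ÷ 7.31% × 699 mL = 42.743 mL
L-arginine: 0.647 g/L × 0.699 L = 0.452253 g = 452.253 mg
lactose: 24.9 g/L × 0.699 L = 17.405 g

magnesium chloride 9.859 mL; Tris-HCl 24.185 mL; L-arabinose 42.743 mL; L-arginine 452.253 mg; lactose 17.405 g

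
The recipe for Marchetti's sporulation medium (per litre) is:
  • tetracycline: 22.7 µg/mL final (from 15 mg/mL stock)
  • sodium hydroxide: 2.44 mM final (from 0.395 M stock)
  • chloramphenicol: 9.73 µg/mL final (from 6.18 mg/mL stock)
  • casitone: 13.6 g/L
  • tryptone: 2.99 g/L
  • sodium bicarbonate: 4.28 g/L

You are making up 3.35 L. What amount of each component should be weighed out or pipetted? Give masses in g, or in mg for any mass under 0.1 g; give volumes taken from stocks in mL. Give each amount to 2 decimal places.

Scale factor relative to 1 L: 3.35.
tetracycline: C1V1 = C2V2 → 22.7 µg/mL × 3350 mL ÷ 15000 µg/mL = 5.07 mL
sodium hydroxide: V = C2·V2/C1 = 2.44 mM × 3350 mL ÷ 395 mM = 20.69 mL
chloramphenicol: C1V1 = C2V2 → 9.73 µg/mL × 3350 mL ÷ 6180 µg/mL = 5.27 mL
casitone: 13.6 g/L × 3.35 L = 45.56 g
tryptone: 2.99 g/L × 3.35 L = 10.02 g
sodium bicarbonate: 4.28 g/L × 3.35 L = 14.34 g

tetracycline 5.07 mL; sodium hydroxide 20.69 mL; chloramphenicol 5.27 mL; casitone 45.56 g; tryptone 10.02 g; sodium bicarbonate 14.34 g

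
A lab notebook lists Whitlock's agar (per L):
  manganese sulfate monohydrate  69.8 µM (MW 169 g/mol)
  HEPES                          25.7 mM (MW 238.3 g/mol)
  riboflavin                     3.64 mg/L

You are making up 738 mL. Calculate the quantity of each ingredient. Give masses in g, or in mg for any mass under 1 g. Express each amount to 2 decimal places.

manganese sulfate monohydrate 8.71 mg; HEPES 4.52 g; riboflavin 2.69 mg

Scale factor relative to 1 L: 0.738.
manganese sulfate monohydrate: 69.8 µmol/L × 169 g/mol × 0.738 L ÷ 1000 = 8.71 mg
HEPES: 25.7 mmol/L × 238.3 g/mol × 0.738 L ÷ 1000 = 4.52 g
riboflavin: 3.64 mg/L × 0.738 L = 2.69 mg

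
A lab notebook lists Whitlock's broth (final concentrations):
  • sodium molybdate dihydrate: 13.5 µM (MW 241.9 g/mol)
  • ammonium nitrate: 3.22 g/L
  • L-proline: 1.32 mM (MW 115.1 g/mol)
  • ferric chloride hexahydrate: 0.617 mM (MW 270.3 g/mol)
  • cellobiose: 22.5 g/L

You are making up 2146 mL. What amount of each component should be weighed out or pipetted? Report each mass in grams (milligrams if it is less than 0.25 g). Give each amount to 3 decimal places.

Target volume = 2146 mL = 2.146 L.
sodium molybdate dihydrate: 13.5 µmol/L × 241.9 g/mol × 2.146 L ÷ 1000 = 7.008 mg
ammonium nitrate: 3.22 g/L × 2.146 L = 6.910 g
L-proline: 1.32 mmol/L × 115.1 g/mol × 2.146 L ÷ 1000 = 0.326 g
ferric chloride hexahydrate: 0.617 mmol/L × 270.3 g/mol × 2.146 L ÷ 1000 = 0.358 g
cellobiose: 22.5 g/L × 2.146 L = 48.285 g

sodium molybdate dihydrate 7.008 mg; ammonium nitrate 6.910 g; L-proline 0.326 g; ferric chloride hexahydrate 0.358 g; cellobiose 48.285 g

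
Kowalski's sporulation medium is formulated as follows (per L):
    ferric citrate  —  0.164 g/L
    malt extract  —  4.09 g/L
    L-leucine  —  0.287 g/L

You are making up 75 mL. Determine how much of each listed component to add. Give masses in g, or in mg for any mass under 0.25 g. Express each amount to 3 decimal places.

ferric citrate 12.300 mg; malt extract 0.307 g; L-leucine 21.525 mg

Scale factor relative to 1 L: 0.075.
ferric citrate: 0.164 g/L × 0.075 L = 0.0123 g = 12.300 mg
malt extract: 4.09 g/L × 0.075 L = 0.307 g
L-leucine: 0.287 g/L × 0.075 L = 0.021525 g = 21.525 mg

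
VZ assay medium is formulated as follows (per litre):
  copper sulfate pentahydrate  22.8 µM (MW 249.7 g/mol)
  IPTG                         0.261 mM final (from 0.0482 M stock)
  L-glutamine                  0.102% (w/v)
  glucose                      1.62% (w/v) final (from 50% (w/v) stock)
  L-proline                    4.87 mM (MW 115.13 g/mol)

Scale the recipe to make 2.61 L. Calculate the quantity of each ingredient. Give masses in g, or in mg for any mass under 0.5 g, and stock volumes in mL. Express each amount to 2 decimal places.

copper sulfate pentahydrate 14.86 mg; IPTG 14.13 mL; L-glutamine 2.66 g; glucose 84.56 mL; L-proline 1.46 g

Scale factor relative to 1 L: 2.61.
copper sulfate pentahydrate: 22.8 µmol/L × 249.7 g/mol × 2.61 L ÷ 1000 = 14.86 mg
IPTG: C1V1 = C2V2 → 0.261 mM × 2610 mL ÷ 48.2 mM = 14.13 mL
L-glutamine: 0.102% w/v = 1.02 g/L → 1.02 × 2.61 L = 2.66 g
glucose: V = C2·V2/C1 = 1.62% ÷ 50% × 2610 mL = 84.56 mL
L-proline: 4.87 mmol/L × 115.13 g/mol × 2.61 L ÷ 1000 = 1.46 g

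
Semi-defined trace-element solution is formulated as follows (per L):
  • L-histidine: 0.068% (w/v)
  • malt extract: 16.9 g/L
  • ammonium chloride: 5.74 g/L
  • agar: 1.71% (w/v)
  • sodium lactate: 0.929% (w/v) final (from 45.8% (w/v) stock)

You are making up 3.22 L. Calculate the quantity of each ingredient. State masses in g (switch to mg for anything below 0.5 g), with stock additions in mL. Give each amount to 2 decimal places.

L-histidine 2.19 g; malt extract 54.42 g; ammonium chloride 18.48 g; agar 55.06 g; sodium lactate 65.31 mL

Scale factor relative to 1 L: 3.22.
L-histidine: 0.068% w/v = 0.68 g/L → 0.68 × 3.22 L = 2.19 g
malt extract: 16.9 g/L × 3.22 L = 54.42 g
ammonium chloride: 5.74 g/L × 3.22 L = 18.48 g
agar: 1.71 g per 100 mL × 3220 mL ÷ 100 = 55.06 g
sodium lactate: dilute stock: 0.929% ÷ 45.8% × 3220 mL = 65.31 mL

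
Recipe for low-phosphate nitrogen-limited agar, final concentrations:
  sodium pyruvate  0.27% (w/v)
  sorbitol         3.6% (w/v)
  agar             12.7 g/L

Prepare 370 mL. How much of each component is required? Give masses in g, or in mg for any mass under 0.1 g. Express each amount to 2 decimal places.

sodium pyruvate 1.00 g; sorbitol 13.32 g; agar 4.70 g

Working volume: 370 mL = 0.37 L.
sodium pyruvate: 0.27% w/v = 2.7 g/L → 2.7 × 0.37 L = 1.00 g
sorbitol: 3.6 g per 100 mL × 370 mL ÷ 100 = 13.32 g
agar: 12.7 g/L × 0.37 L = 4.70 g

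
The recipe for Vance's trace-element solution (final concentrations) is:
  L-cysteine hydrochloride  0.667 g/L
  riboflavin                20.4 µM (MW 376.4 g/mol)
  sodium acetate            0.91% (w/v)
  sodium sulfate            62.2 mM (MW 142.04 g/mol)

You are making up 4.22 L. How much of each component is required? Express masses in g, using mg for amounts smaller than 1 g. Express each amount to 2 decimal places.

L-cysteine hydrochloride 2.81 g; riboflavin 32.40 mg; sodium acetate 38.40 g; sodium sulfate 37.28 g

Working volume: 4.22 L.
L-cysteine hydrochloride: 0.667 g/L × 4.22 L = 2.81 g
riboflavin: 20.4 µmol/L × 376.4 g/mol × 4.22 L ÷ 1000 = 32.40 mg
sodium acetate: 0.91% w/v = 9.1 g/L → 9.1 × 4.22 L = 38.40 g
sodium sulfate: 62.2 mmol/L × 142.04 g/mol × 4.22 L ÷ 1000 = 37.28 g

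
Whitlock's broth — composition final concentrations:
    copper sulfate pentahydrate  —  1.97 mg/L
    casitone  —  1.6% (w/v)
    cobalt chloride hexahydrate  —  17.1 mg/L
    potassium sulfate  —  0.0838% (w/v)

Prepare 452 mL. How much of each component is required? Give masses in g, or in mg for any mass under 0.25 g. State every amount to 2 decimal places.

Working volume: 452 mL = 0.452 L.
copper sulfate pentahydrate: 1.97 mg/L × 0.452 L = 0.89 mg
casitone: 1.6% w/v = 16 g/L → 16 × 0.452 L = 7.23 g
cobalt chloride hexahydrate: 17.1 mg/L × 0.452 L = 7.73 mg
potassium sulfate: 0.0838% w/v = 0.838 g/L → 0.838 × 0.452 L = 0.38 g

copper sulfate pentahydrate 0.89 mg; casitone 7.23 g; cobalt chloride hexahydrate 7.73 mg; potassium sulfate 0.38 g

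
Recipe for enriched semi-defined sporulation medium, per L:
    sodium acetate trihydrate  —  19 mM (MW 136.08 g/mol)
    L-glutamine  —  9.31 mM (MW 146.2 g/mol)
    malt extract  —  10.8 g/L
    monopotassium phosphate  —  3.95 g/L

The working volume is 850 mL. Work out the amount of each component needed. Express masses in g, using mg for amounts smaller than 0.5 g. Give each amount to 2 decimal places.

sodium acetate trihydrate 2.20 g; L-glutamine 1.16 g; malt extract 9.18 g; monopotassium phosphate 3.36 g

Scale factor relative to 1 L: 0.85.
sodium acetate trihydrate: 19 mmol/L × 136.08 g/mol × 0.85 L ÷ 1000 = 2.20 g
L-glutamine: 9.31 mmol/L × 146.2 g/mol × 0.85 L ÷ 1000 = 1.16 g
malt extract: 10.8 g/L × 0.85 L = 9.18 g
monopotassium phosphate: 3.95 g/L × 0.85 L = 3.36 g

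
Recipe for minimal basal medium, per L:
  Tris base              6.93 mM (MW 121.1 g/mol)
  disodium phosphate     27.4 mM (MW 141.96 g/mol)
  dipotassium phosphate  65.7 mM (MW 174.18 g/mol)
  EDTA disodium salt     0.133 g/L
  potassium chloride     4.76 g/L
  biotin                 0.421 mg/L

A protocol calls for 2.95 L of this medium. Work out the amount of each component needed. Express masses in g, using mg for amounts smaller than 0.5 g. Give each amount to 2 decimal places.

Scale factor relative to 1 L: 2.95.
Tris base: 6.93 mmol/L × 121.1 g/mol × 2.95 L ÷ 1000 = 2.48 g
disodium phosphate: 27.4 mmol/L × 141.96 g/mol × 2.95 L ÷ 1000 = 11.47 g
dipotassium phosphate: 65.7 mmol/L × 174.18 g/mol × 2.95 L ÷ 1000 = 33.76 g
EDTA disodium salt: 0.133 g/L × 2.95 L = 0.39235 g = 392.35 mg
potassium chloride: 4.76 g/L × 2.95 L = 14.04 g
biotin: 0.421 mg/L × 2.95 L = 1.24 mg

Tris base 2.48 g; disodium phosphate 11.47 g; dipotassium phosphate 33.76 g; EDTA disodium salt 392.35 mg; potassium chloride 14.04 g; biotin 1.24 mg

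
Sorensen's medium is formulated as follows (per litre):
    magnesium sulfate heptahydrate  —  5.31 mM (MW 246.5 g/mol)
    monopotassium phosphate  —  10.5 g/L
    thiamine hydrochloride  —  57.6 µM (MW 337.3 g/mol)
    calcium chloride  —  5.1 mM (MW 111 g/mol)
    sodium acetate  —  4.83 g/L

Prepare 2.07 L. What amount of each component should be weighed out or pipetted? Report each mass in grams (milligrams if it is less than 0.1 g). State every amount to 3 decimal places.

magnesium sulfate heptahydrate 2.709 g; monopotassium phosphate 21.735 g; thiamine hydrochloride 40.217 mg; calcium chloride 1.172 g; sodium acetate 9.998 g

Working volume: 2.07 L.
magnesium sulfate heptahydrate: 5.31 mmol/L × 246.5 g/mol × 2.07 L ÷ 1000 = 2.709 g
monopotassium phosphate: 10.5 g/L × 2.07 L = 21.735 g
thiamine hydrochloride: 57.6 µmol/L × 337.3 g/mol × 2.07 L ÷ 1000 = 40.217 mg
calcium chloride: 5.1 mmol/L × 111 g/mol × 2.07 L ÷ 1000 = 1.172 g
sodium acetate: 4.83 g/L × 2.07 L = 9.998 g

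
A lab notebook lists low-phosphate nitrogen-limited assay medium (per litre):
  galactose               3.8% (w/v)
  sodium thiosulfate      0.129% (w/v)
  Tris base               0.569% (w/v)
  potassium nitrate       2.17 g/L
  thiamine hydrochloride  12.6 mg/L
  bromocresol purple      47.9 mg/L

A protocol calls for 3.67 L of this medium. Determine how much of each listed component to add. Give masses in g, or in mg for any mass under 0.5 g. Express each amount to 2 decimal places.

galactose 139.46 g; sodium thiosulfate 4.73 g; Tris base 20.88 g; potassium nitrate 7.96 g; thiamine hydrochloride 46.24 mg; bromocresol purple 175.79 mg

Scale factor relative to 1 L: 3.67.
galactose: 3.8 g per 100 mL × 3670 mL ÷ 100 = 139.46 g
sodium thiosulfate: 0.129% w/v = 1.29 g/L → 1.29 × 3.67 L = 4.73 g
Tris base: 0.569 g per 100 mL × 3670 mL ÷ 100 = 20.88 g
potassium nitrate: 2.17 g/L × 3.67 L = 7.96 g
thiamine hydrochloride: 12.6 mg/L × 3.67 L = 46.24 mg
bromocresol purple: 47.9 mg/L × 3.67 L = 175.79 mg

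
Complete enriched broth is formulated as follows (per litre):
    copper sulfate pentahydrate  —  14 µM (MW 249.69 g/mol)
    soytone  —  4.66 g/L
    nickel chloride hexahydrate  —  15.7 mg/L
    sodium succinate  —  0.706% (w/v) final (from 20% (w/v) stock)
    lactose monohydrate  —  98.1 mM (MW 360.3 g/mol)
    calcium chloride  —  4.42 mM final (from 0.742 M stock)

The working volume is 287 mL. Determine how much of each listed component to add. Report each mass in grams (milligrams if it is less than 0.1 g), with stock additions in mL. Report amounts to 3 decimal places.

Target volume = 287 mL = 0.287 L.
copper sulfate pentahydrate: 14 µmol/L × 249.69 g/mol × 0.287 L ÷ 1000 = 1.003 mg
soytone: 4.66 g/L × 0.287 L = 1.337 g
nickel chloride hexahydrate: 15.7 mg/L × 0.287 L = 4.506 mg
sodium succinate: C1V1 = C2V2 → 0.706% ÷ 20% × 287 mL = 10.131 mL
lactose monohydrate: 98.1 mmol/L × 360.3 g/mol × 0.287 L ÷ 1000 = 10.144 g
calcium chloride: dilute stock: 4.42 mM × 287 mL ÷ 742 mM = 1.710 mL

copper sulfate pentahydrate 1.003 mg; soytone 1.337 g; nickel chloride hexahydrate 4.506 mg; sodium succinate 10.131 mL; lactose monohydrate 10.144 g; calcium chloride 1.710 mL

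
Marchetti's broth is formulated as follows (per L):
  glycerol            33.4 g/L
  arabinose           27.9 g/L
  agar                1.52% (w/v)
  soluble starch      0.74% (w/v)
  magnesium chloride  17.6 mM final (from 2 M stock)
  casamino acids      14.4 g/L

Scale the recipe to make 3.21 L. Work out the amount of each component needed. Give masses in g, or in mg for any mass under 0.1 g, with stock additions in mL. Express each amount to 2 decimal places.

glycerol 107.21 g; arabinose 89.56 g; agar 48.79 g; soluble starch 23.75 g; magnesium chloride 28.25 mL; casamino acids 46.22 g

Working volume: 3.21 L.
glycerol: 33.4 g/L × 3.21 L = 107.21 g
arabinose: 27.9 g/L × 3.21 L = 89.56 g
agar: 1.52 g per 100 mL × 3210 mL ÷ 100 = 48.79 g
soluble starch: 0.74 g per 100 mL × 3210 mL ÷ 100 = 23.75 g
magnesium chloride: V = C2·V2/C1 = 17.6 mM × 3210 mL ÷ 2000 mM = 28.25 mL
casamino acids: 14.4 g/L × 3.21 L = 46.22 g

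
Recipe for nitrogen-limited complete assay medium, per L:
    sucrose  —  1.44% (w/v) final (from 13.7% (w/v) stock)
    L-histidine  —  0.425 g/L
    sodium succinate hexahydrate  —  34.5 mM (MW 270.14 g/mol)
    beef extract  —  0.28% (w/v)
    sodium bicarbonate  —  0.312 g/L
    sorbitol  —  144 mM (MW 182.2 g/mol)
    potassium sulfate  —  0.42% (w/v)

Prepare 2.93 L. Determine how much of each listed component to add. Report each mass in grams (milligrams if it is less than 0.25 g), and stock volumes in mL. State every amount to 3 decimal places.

sucrose 307.971 mL; L-histidine 1.245 g; sodium succinate hexahydrate 27.307 g; beef extract 8.204 g; sodium bicarbonate 0.914 g; sorbitol 76.874 g; potassium sulfate 12.306 g

Working volume: 2.93 L.
sucrose: dilute stock: 1.44% ÷ 13.7% × 2930 mL = 307.971 mL
L-histidine: 0.425 g/L × 2.93 L = 1.245 g
sodium succinate hexahydrate: 34.5 mmol/L × 270.14 g/mol × 2.93 L ÷ 1000 = 27.307 g
beef extract: 0.28 g per 100 mL × 2930 mL ÷ 100 = 8.204 g
sodium bicarbonate: 0.312 g/L × 2.93 L = 0.914 g
sorbitol: 144 mmol/L × 182.2 g/mol × 2.93 L ÷ 1000 = 76.874 g
potassium sulfate: 0.42% w/v = 4.2 g/L → 4.2 × 2.93 L = 12.306 g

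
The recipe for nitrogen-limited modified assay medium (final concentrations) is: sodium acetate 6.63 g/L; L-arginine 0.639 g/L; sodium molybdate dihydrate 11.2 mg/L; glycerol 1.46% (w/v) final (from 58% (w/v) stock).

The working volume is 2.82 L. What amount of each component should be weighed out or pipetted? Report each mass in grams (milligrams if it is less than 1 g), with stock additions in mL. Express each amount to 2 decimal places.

Working volume: 2.82 L.
sodium acetate: 6.63 g/L × 2.82 L = 18.70 g
L-arginine: 0.639 g/L × 2.82 L = 1.80 g
sodium molybdate dihydrate: 11.2 mg/L × 2.82 L = 31.58 mg
glycerol: V = C2·V2/C1 = 1.46% ÷ 58% × 2820 mL = 70.99 mL

sodium acetate 18.70 g; L-arginine 1.80 g; sodium molybdate dihydrate 31.58 mg; glycerol 70.99 mL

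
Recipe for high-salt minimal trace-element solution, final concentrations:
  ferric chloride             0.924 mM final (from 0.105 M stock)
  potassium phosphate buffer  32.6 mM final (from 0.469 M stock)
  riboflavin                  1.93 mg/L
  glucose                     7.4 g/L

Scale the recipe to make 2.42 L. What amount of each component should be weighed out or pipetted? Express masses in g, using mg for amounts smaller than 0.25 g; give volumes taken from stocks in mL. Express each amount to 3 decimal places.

Scale factor relative to 1 L: 2.42.
ferric chloride: C1V1 = C2V2 → 0.924 mM × 2420 mL ÷ 105 mM = 21.296 mL
potassium phosphate buffer: dilute stock: 32.6 mM × 2420 mL ÷ 469 mM = 168.213 mL
riboflavin: 1.93 mg/L × 2.42 L = 4.671 mg
glucose: 7.4 g/L × 2.42 L = 17.908 g

ferric chloride 21.296 mL; potassium phosphate buffer 168.213 mL; riboflavin 4.671 mg; glucose 17.908 g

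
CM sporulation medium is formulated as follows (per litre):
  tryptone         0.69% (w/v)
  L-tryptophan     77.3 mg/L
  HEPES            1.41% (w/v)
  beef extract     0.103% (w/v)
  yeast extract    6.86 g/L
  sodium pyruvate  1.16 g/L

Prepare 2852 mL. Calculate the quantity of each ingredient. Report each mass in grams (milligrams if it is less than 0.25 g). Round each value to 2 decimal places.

tryptone 19.68 g; L-tryptophan 220.46 mg; HEPES 40.21 g; beef extract 2.94 g; yeast extract 19.56 g; sodium pyruvate 3.31 g

Target volume = 2852 mL = 2.852 L.
tryptone: 0.69 g per 100 mL × 2852 mL ÷ 100 = 19.68 g
L-tryptophan: 77.3 mg/L × 2.852 L = 220.46 mg
HEPES: 1.41% w/v = 14.1 g/L → 14.1 × 2.852 L = 40.21 g
beef extract: 0.103 g per 100 mL × 2852 mL ÷ 100 = 2.94 g
yeast extract: 6.86 g/L × 2.852 L = 19.56 g
sodium pyruvate: 1.16 g/L × 2.852 L = 3.31 g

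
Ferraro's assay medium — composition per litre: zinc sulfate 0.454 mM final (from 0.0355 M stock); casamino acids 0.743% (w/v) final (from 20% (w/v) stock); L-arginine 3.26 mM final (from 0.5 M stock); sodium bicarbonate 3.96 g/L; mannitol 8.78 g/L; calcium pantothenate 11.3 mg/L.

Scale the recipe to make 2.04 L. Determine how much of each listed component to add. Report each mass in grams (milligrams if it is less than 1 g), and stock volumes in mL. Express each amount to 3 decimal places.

Scale factor relative to 1 L: 2.04.
zinc sulfate: C1V1 = C2V2 → 0.454 mM × 2040 mL ÷ 35.5 mM = 26.089 mL
casamino acids: C1V1 = C2V2 → 0.743% ÷ 20% × 2040 mL = 75.786 mL
L-arginine: V = C2·V2/C1 = 3.26 mM × 2040 mL ÷ 500 mM = 13.301 mL
sodium bicarbonate: 3.96 g/L × 2.04 L = 8.078 g
mannitol: 8.78 g/L × 2.04 L = 17.911 g
calcium pantothenate: 11.3 mg/L × 2.04 L = 23.052 mg

zinc sulfate 26.089 mL; casamino acids 75.786 mL; L-arginine 13.301 mL; sodium bicarbonate 8.078 g; mannitol 17.911 g; calcium pantothenate 23.052 mg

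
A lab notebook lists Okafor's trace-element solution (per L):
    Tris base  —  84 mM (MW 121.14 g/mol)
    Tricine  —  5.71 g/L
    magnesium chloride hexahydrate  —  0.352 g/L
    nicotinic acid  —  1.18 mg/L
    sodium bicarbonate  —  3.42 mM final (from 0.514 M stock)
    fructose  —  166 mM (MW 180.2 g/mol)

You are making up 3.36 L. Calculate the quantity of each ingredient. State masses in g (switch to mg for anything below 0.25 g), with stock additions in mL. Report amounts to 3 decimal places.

Tris base 34.191 g; Tricine 19.186 g; magnesium chloride hexahydrate 1.183 g; nicotinic acid 3.965 mg; sodium bicarbonate 22.356 mL; fructose 100.508 g

Scale factor relative to 1 L: 3.36.
Tris base: 84 mmol/L × 121.14 g/mol × 3.36 L ÷ 1000 = 34.191 g
Tricine: 5.71 g/L × 3.36 L = 19.186 g
magnesium chloride hexahydrate: 0.352 g/L × 3.36 L = 1.183 g
nicotinic acid: 1.18 mg/L × 3.36 L = 3.965 mg
sodium bicarbonate: V = C2·V2/C1 = 3.42 mM × 3360 mL ÷ 514 mM = 22.356 mL
fructose: 166 mmol/L × 180.2 g/mol × 3.36 L ÷ 1000 = 100.508 g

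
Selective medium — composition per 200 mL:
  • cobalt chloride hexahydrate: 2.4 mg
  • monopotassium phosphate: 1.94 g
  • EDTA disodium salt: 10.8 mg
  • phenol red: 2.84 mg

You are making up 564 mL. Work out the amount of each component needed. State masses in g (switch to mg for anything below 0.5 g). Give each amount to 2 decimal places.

cobalt chloride hexahydrate 6.77 mg; monopotassium phosphate 5.47 g; EDTA disodium salt 30.46 mg; phenol red 8.01 mg

Ratio of target to recipe volume: 564 / 200 = 2.82.
cobalt chloride hexahydrate: 2.4 mg × (564 mL / 200 mL) = 6.77 mg
monopotassium phosphate: 1.94 g × (564 mL / 200 mL) = 5.47 g
EDTA disodium salt: 10.8 mg × (564 mL / 200 mL) = 30.46 mg
phenol red: 2.84 mg × (564 mL / 200 mL) = 8.01 mg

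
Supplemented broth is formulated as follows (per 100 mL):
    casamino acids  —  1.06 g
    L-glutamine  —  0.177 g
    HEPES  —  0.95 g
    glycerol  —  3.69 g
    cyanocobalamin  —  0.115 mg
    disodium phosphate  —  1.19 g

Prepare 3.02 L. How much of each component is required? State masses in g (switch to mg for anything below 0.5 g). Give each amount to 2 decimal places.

Ratio of target to recipe volume: 3020 / 100 = 30.2.
casamino acids: 1.06 g × (3020 mL / 100 mL) = 32.01 g
L-glutamine: 0.177 g × (3020 mL / 100 mL) = 5.35 g
HEPES: 0.95 g × (3020 mL / 100 mL) = 28.69 g
glycerol: 3.69 g × (3020 mL / 100 mL) = 111.44 g
cyanocobalamin: 0.115 mg × (3020 mL / 100 mL) = 3.47 mg
disodium phosphate: 1.19 g × (3020 mL / 100 mL) = 35.94 g

casamino acids 32.01 g; L-glutamine 5.35 g; HEPES 28.69 g; glycerol 111.44 g; cyanocobalamin 3.47 mg; disodium phosphate 35.94 g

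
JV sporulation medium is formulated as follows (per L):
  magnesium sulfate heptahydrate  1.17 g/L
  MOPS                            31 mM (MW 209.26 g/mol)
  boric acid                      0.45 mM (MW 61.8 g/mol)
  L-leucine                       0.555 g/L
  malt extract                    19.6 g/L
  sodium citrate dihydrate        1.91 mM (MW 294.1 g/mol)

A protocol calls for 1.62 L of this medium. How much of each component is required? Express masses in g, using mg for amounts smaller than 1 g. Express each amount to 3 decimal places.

Scale factor relative to 1 L: 1.62.
magnesium sulfate heptahydrate: 1.17 g/L × 1.62 L = 1.895 g
MOPS: 31 mmol/L × 209.26 g/mol × 1.62 L ÷ 1000 = 10.509 g
boric acid: 0.45 mmol/L × 61.8 mg/mmol × 1.62 L = 45.052 mg
L-leucine: 0.555 g/L × 1.62 L = 0.8991 g = 899.100 mg
malt extract: 19.6 g/L × 1.62 L = 31.752 g
sodium citrate dihydrate: 1.91 mmol/L × 294.1 mg/mmol × 1.62 L = 910.004 mg

magnesium sulfate heptahydrate 1.895 g; MOPS 10.509 g; boric acid 45.052 mg; L-leucine 899.100 mg; malt extract 31.752 g; sodium citrate dihydrate 910.004 mg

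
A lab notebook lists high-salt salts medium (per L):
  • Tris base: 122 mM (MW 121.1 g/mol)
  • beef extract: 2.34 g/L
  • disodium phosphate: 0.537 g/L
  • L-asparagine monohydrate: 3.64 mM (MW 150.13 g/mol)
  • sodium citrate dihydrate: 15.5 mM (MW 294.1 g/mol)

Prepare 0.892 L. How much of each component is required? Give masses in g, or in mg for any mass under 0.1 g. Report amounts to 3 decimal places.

Working volume: 0.892 L.
Tris base: 122 mmol/L × 121.1 g/mol × 0.892 L ÷ 1000 = 13.179 g
beef extract: 2.34 g/L × 0.892 L = 2.087 g
disodium phosphate: 0.537 g/L × 0.892 L = 0.479 g
L-asparagine monohydrate: 3.64 mmol/L × 150.13 g/mol × 0.892 L ÷ 1000 = 0.487 g
sodium citrate dihydrate: 15.5 mmol/L × 294.1 g/mol × 0.892 L ÷ 1000 = 4.066 g

Tris base 13.179 g; beef extract 2.087 g; disodium phosphate 0.479 g; L-asparagine monohydrate 0.487 g; sodium citrate dihydrate 4.066 g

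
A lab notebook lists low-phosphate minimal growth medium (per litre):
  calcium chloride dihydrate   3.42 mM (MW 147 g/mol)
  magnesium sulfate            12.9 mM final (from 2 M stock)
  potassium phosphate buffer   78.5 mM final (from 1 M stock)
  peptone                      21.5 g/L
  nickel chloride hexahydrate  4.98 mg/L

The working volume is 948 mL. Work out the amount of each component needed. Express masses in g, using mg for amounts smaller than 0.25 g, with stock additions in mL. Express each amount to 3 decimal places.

calcium chloride dihydrate 0.477 g; magnesium sulfate 6.115 mL; potassium phosphate buffer 74.418 mL; peptone 20.382 g; nickel chloride hexahydrate 4.721 mg

Target volume = 948 mL = 0.948 L.
calcium chloride dihydrate: 3.42 mmol/L × 147 g/mol × 0.948 L ÷ 1000 = 0.477 g
magnesium sulfate: V = C2·V2/C1 = 12.9 mM × 948 mL ÷ 2000 mM = 6.115 mL
potassium phosphate buffer: C1V1 = C2V2 → 78.5 mM × 948 mL ÷ 1000 mM = 74.418 mL
peptone: 21.5 g/L × 0.948 L = 20.382 g
nickel chloride hexahydrate: 4.98 mg/L × 0.948 L = 4.721 mg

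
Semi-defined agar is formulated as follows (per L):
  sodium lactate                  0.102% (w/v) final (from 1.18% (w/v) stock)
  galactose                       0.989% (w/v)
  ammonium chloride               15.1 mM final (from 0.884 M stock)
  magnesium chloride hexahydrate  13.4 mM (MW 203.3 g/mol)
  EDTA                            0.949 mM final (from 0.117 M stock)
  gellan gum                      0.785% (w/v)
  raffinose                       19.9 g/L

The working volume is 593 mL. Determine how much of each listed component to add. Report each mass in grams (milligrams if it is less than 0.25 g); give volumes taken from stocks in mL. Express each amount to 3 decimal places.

Working volume: 593 mL = 0.593 L.
sodium lactate: V = C2·V2/C1 = 0.102% ÷ 1.18% × 593 mL = 51.259 mL
galactose: 0.989 g per 100 mL × 593 mL ÷ 100 = 5.865 g
ammonium chloride: C1V1 = C2V2 → 15.1 mM × 593 mL ÷ 884 mM = 10.129 mL
magnesium chloride hexahydrate: 13.4 mmol/L × 203.3 g/mol × 0.593 L ÷ 1000 = 1.615 g
EDTA: dilute stock: 0.949 mM × 593 mL ÷ 117 mM = 4.810 mL
gellan gum: 0.785% w/v = 7.85 g/L → 7.85 × 0.593 L = 4.655 g
raffinose: 19.9 g/L × 0.593 L = 11.801 g

sodium lactate 51.259 mL; galactose 5.865 g; ammonium chloride 10.129 mL; magnesium chloride hexahydrate 1.615 g; EDTA 4.810 mL; gellan gum 4.655 g; raffinose 11.801 g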